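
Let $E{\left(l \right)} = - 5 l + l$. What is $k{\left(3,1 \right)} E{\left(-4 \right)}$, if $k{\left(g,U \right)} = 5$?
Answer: $80$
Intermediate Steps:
$E{\left(l \right)} = - 4 l$
$k{\left(3,1 \right)} E{\left(-4 \right)} = 5 \left(\left(-4\right) \left(-4\right)\right) = 5 \cdot 16 = 80$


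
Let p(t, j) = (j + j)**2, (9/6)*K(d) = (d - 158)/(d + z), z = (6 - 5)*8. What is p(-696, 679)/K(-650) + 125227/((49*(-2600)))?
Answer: 28281671519173/12867400 ≈ 2.1979e+6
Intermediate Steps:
z = 8 (z = 1*8 = 8)
K(d) = 2*(-158 + d)/(3*(8 + d)) (K(d) = 2*((d - 158)/(d + 8))/3 = 2*((-158 + d)/(8 + d))/3 = 2*(-158 + d)/(3*(8 + d)))
p(t, j) = 4*j**2 (p(t, j) = (2*j)**2 = 4*j**2)
p(-696, 679)/K(-650) + 125227/((49*(-2600))) = (4*679**2)/((2*(-158 - 650)/(3*(8 - 650)))) + 125227/((49*(-2600))) = (4*461041)/(((2/3)*(-808)/(-642))) + 125227/(-127400) = 1844164/(((2/3)*(-1/642)*(-808))) + 125227*(-1/127400) = 1844164/(808/963) - 125227/127400 = 1844164*(963/808) - 125227/127400 = 443982483/202 - 125227/127400 = 28281671519173/12867400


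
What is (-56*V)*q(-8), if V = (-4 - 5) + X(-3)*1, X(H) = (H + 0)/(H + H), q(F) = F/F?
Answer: 476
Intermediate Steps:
q(F) = 1
X(H) = ½ (X(H) = H/((2*H)) = H*(1/(2*H)) = ½)
V = -17/2 (V = (-4 - 5) + (½)*1 = -9 + ½ = -17/2 ≈ -8.5000)
(-56*V)*q(-8) = -56*(-17/2)*1 = 476*1 = 476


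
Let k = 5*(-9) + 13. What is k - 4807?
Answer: -4839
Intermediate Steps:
k = -32 (k = -45 + 13 = -32)
k - 4807 = -32 - 4807 = -4839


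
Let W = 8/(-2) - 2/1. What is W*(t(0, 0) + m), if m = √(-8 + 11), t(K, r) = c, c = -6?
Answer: 36 - 6*√3 ≈ 25.608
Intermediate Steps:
t(K, r) = -6
W = -6 (W = 8*(-½) - 2*1 = -4 - 2 = -6)
m = √3 ≈ 1.7320
W*(t(0, 0) + m) = -6*(-6 + √3) = 36 - 6*√3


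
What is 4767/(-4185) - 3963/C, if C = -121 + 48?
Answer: 5412388/101835 ≈ 53.149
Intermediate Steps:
C = -73
4767/(-4185) - 3963/C = 4767/(-4185) - 3963/(-73) = 4767*(-1/4185) - 3963*(-1/73) = -1589/1395 + 3963/73 = 5412388/101835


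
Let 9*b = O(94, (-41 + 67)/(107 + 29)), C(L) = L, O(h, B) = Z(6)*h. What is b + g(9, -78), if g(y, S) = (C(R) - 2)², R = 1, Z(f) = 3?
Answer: 97/3 ≈ 32.333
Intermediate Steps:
O(h, B) = 3*h
g(y, S) = 1 (g(y, S) = (1 - 2)² = (-1)² = 1)
b = 94/3 (b = (3*94)/9 = (⅑)*282 = 94/3 ≈ 31.333)
b + g(9, -78) = 94/3 + 1 = 97/3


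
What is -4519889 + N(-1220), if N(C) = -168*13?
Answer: -4522073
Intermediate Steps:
N(C) = -2184
-4519889 + N(-1220) = -4519889 - 2184 = -4522073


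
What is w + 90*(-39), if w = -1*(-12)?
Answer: -3498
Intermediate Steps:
w = 12
w + 90*(-39) = 12 + 90*(-39) = 12 - 3510 = -3498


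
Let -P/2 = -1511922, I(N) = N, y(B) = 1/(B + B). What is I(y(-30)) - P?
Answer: -181430641/60 ≈ -3.0238e+6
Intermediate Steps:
y(B) = 1/(2*B)
P = 3023844 (P = -2*(-1511922) = 3023844)
I(y(-30)) - P = (1/2)/(-30) - 1*3023844 = (1/2)*(-1/30) - 3023844 = -1/60 - 3023844 = -181430641/60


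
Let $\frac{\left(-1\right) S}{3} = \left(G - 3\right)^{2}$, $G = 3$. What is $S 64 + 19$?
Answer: $19$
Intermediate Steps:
$S = 0$ ($S = - 3 \left(3 - 3\right)^{2} = - 3 \cdot 0^{2} = \left(-3\right) 0 = 0$)
$S 64 + 19 = 0 \cdot 64 + 19 = 0 + 19 = 19$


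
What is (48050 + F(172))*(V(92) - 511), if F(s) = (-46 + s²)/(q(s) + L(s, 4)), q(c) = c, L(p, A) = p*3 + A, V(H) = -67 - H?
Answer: -5574423115/173 ≈ -3.2222e+7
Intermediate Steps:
L(p, A) = A + 3*p (L(p, A) = 3*p + A = A + 3*p)
F(s) = (-46 + s²)/(4 + 4*s) (F(s) = (-46 + s²)/(s + (4 + 3*s)) = (-46 + s²)/(4 + 4*s))
(48050 + F(172))*(V(92) - 511) = (48050 + (-46 + 172²)/(4*(1 + 172)))*((-67 - 1*92) - 511) = (48050 + (¼)*(-46 + 29584)/173)*((-67 - 92) - 511) = (48050 + (¼)*(1/173)*29538)*(-159 - 511) = (48050 + 14769/346)*(-670) = (16640069/346)*(-670) = -5574423115/173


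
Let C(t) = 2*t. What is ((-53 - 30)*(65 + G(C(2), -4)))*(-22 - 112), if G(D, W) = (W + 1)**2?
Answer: 823028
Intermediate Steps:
G(D, W) = (1 + W)**2
((-53 - 30)*(65 + G(C(2), -4)))*(-22 - 112) = ((-53 - 30)*(65 + (1 - 4)**2))*(-22 - 112) = -83*(65 + (-3)**2)*(-134) = -83*(65 + 9)*(-134) = -83*74*(-134) = -6142*(-134) = 823028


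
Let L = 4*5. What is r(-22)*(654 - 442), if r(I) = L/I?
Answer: -2120/11 ≈ -192.73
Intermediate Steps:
L = 20
r(I) = 20/I
r(-22)*(654 - 442) = (20/(-22))*(654 - 442) = (20*(-1/22))*212 = -10/11*212 = -2120/11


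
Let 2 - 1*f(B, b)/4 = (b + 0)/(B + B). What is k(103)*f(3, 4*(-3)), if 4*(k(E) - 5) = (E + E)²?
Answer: 169824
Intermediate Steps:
k(E) = 5 + E² (k(E) = 5 + (E + E)²/4 = 5 + (2*E)²/4 = 5 + (4*E²)/4 = 5 + E²)
f(B, b) = 8 - 2*b/B (f(B, b) = 8 - 4*(b + 0)/(B + B) = 8 - 4*b/(2*B) = 8 - 4*b*1/(2*B) = 8 - 2*b/B)
k(103)*f(3, 4*(-3)) = (5 + 103²)*(8 - 2*4*(-3)/3) = (5 + 10609)*(8 - 2*(-12)*⅓) = 10614*(8 + 8) = 10614*16 = 169824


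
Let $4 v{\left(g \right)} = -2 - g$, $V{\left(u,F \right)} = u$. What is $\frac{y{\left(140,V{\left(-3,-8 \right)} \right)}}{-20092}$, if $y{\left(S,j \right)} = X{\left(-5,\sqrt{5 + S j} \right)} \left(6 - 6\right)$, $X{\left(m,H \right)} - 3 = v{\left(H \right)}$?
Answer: $0$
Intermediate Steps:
$v{\left(g \right)} = - \frac{1}{2} - \frac{g}{4}$ ($v{\left(g \right)} = \frac{-2 - g}{4} = - \frac{1}{2} - \frac{g}{4}$)
$X{\left(m,H \right)} = \frac{5}{2} - \frac{H}{4}$ ($X{\left(m,H \right)} = 3 - \left(\frac{1}{2} + \frac{H}{4}\right) = \frac{5}{2} - \frac{H}{4}$)
$y{\left(S,j \right)} = 0$ ($y{\left(S,j \right)} = \left(\frac{5}{2} - \frac{\sqrt{5 + S j}}{4}\right) \left(6 - 6\right) = \left(\frac{5}{2} - \frac{\sqrt{5 + S j}}{4}\right) 0 = 0$)
$\frac{y{\left(140,V{\left(-3,-8 \right)} \right)}}{-20092} = \frac{0}{-20092} = 0 \left(- \frac{1}{20092}\right) = 0$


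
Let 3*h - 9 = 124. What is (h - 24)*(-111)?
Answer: -2257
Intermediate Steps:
h = 133/3 (h = 3 + (⅓)*124 = 3 + 124/3 = 133/3 ≈ 44.333)
(h - 24)*(-111) = (133/3 - 24)*(-111) = (61/3)*(-111) = -2257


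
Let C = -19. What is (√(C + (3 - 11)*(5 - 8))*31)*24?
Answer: 744*√5 ≈ 1663.6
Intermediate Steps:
(√(C + (3 - 11)*(5 - 8))*31)*24 = (√(-19 + (3 - 11)*(5 - 8))*31)*24 = (√(-19 - 8*(-3))*31)*24 = (√(-19 + 24)*31)*24 = (√5*31)*24 = (31*√5)*24 = 744*√5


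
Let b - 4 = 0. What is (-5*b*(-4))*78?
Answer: 6240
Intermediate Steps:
b = 4 (b = 4 + 0 = 4)
(-5*b*(-4))*78 = (-5*4*(-4))*78 = -20*(-4)*78 = 80*78 = 6240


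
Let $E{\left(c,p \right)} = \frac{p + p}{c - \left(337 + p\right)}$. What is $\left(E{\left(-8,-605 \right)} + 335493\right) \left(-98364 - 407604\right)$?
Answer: $- \frac{2206702777848}{13} \approx -1.6975 \cdot 10^{11}$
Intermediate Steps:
$E{\left(c,p \right)} = \frac{2 p}{-337 + c - p}$
$\left(E{\left(-8,-605 \right)} + 335493\right) \left(-98364 - 407604\right) = \left(\left(-2\right) \left(-605\right) \frac{1}{337 - 605 - -8} + 335493\right) \left(-98364 - 407604\right) = \left(\left(-2\right) \left(-605\right) \frac{1}{337 - 605 + 8} + 335493\right) \left(-505968\right) = \left(\left(-2\right) \left(-605\right) \frac{1}{-260} + 335493\right) \left(-505968\right) = \left(\left(-2\right) \left(-605\right) \left(- \frac{1}{260}\right) + 335493\right) \left(-505968\right) = \left(- \frac{121}{26} + 335493\right) \left(-505968\right) = \frac{8722697}{26} \left(-505968\right) = - \frac{2206702777848}{13}$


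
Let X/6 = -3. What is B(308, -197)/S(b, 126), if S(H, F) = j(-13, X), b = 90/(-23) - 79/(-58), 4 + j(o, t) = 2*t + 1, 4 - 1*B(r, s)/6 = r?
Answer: 608/13 ≈ 46.769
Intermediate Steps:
X = -18 (X = 6*(-3) = -18)
B(r, s) = 24 - 6*r
j(o, t) = -3 + 2*t (j(o, t) = -4 + (2*t + 1) = -4 + (1 + 2*t) = -3 + 2*t)
b = -3403/1334 (b = 90*(-1/23) - 79*(-1/58) = -90/23 + 79/58 = -3403/1334 ≈ -2.5510)
S(H, F) = -39 (S(H, F) = -3 + 2*(-18) = -3 - 36 = -39)
B(308, -197)/S(b, 126) = (24 - 6*308)/(-39) = (24 - 1848)*(-1/39) = -1824*(-1/39) = 608/13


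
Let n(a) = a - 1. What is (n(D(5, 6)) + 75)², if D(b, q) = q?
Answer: 6400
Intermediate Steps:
n(a) = -1 + a
(n(D(5, 6)) + 75)² = ((-1 + 6) + 75)² = (5 + 75)² = 80² = 6400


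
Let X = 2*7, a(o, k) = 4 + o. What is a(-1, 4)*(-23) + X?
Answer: -55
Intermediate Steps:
X = 14
a(-1, 4)*(-23) + X = (4 - 1)*(-23) + 14 = 3*(-23) + 14 = -69 + 14 = -55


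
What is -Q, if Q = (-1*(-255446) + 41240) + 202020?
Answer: -498706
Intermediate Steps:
Q = 498706 (Q = (255446 + 41240) + 202020 = 296686 + 202020 = 498706)
-Q = -1*498706 = -498706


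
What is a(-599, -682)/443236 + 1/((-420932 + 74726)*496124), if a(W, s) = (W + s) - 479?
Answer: -75574886550169/19032676344225096 ≈ -0.0039708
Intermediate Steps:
a(W, s) = -479 + W + s
a(-599, -682)/443236 + 1/((-420932 + 74726)*496124) = (-479 - 599 - 682)/443236 + 1/((-420932 + 74726)*496124) = -1760*1/443236 + (1/496124)/(-346206) = -440/110809 - 1/346206*1/496124 = -440/110809 - 1/171761105544 = -75574886550169/19032676344225096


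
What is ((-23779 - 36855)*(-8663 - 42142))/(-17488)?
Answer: -1540255185/8744 ≈ -1.7615e+5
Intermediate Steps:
((-23779 - 36855)*(-8663 - 42142))/(-17488) = -60634*(-50805)*(-1/17488) = 3080510370*(-1/17488) = -1540255185/8744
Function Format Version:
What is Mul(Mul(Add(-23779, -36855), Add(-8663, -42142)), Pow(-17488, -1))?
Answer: Rational(-1540255185, 8744) ≈ -1.7615e+5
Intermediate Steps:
Mul(Mul(Add(-23779, -36855), Add(-8663, -42142)), Pow(-17488, -1)) = Mul(Mul(-60634, -50805), Rational(-1, 17488)) = Mul(3080510370, Rational(-1, 17488)) = Rational(-1540255185, 8744)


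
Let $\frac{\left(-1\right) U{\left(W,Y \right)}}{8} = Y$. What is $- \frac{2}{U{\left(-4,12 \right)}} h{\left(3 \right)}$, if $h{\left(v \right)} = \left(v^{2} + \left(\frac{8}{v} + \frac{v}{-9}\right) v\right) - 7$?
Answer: $\frac{3}{16} \approx 0.1875$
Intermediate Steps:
$U{\left(W,Y \right)} = - 8 Y$
$h{\left(v \right)} = -7 + v^{2} + v \left(\frac{8}{v} - \frac{v}{9}\right)$ ($h{\left(v \right)} = \left(v^{2} + \left(\frac{8}{v} + v \left(- \frac{1}{9}\right)\right) v\right) - 7 = \left(v^{2} + \left(\frac{8}{v} - \frac{v}{9}\right) v\right) - 7 = \left(v^{2} + v \left(\frac{8}{v} - \frac{v}{9}\right)\right) - 7 = -7 + v^{2} + v \left(\frac{8}{v} - \frac{v}{9}\right)$)
$- \frac{2}{U{\left(-4,12 \right)}} h{\left(3 \right)} = - \frac{2}{\left(-8\right) 12} \left(1 + \frac{8 \cdot 3^{2}}{9}\right) = - \frac{2}{-96} \left(1 + \frac{8}{9} \cdot 9\right) = \left(-2\right) \left(- \frac{1}{96}\right) \left(1 + 8\right) = \frac{1}{48} \cdot 9 = \frac{3}{16}$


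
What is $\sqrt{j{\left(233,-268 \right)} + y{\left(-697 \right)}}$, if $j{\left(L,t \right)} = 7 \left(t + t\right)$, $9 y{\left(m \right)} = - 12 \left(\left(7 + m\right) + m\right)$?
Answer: $\frac{2 i \sqrt{4281}}{3} \approx 43.62 i$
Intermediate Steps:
$y{\left(m \right)} = - \frac{28}{3} - \frac{8 m}{3}$ ($y{\left(m \right)} = \frac{\left(-12\right) \left(\left(7 + m\right) + m\right)}{9} = \frac{\left(-12\right) \left(7 + 2 m\right)}{9} = \frac{-84 - 24 m}{9} = - \frac{28}{3} - \frac{8 m}{3}$)
$j{\left(L,t \right)} = 14 t$ ($j{\left(L,t \right)} = 7 \cdot 2 t = 14 t$)
$\sqrt{j{\left(233,-268 \right)} + y{\left(-697 \right)}} = \sqrt{14 \left(-268\right) - - \frac{5548}{3}} = \sqrt{-3752 + \left(- \frac{28}{3} + \frac{5576}{3}\right)} = \sqrt{-3752 + \frac{5548}{3}} = \sqrt{- \frac{5708}{3}} = \frac{2 i \sqrt{4281}}{3}$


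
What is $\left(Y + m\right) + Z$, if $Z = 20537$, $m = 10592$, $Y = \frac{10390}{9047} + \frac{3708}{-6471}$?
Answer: $\frac{202491444343}{6504793} \approx 31130.0$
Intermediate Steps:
$Y = \frac{3743046}{6504793}$ ($Y = 10390 \cdot \frac{1}{9047} + 3708 \left(- \frac{1}{6471}\right) = \frac{10390}{9047} - \frac{412}{719} = \frac{3743046}{6504793} \approx 0.57543$)
$\left(Y + m\right) + Z = \left(\frac{3743046}{6504793} + 10592\right) + 20537 = \frac{68902510502}{6504793} + 20537 = \frac{202491444343}{6504793}$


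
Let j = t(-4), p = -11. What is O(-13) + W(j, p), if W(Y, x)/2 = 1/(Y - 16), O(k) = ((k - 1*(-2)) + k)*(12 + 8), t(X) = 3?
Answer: -6242/13 ≈ -480.15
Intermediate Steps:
O(k) = 40 + 40*k (O(k) = ((k + 2) + k)*20 = ((2 + k) + k)*20 = (2 + 2*k)*20 = 40 + 40*k)
j = 3
W(Y, x) = 2/(-16 + Y) (W(Y, x) = 2/(Y - 16) = 2/(-16 + Y))
O(-13) + W(j, p) = (40 + 40*(-13)) + 2/(-16 + 3) = (40 - 520) + 2/(-13) = -480 + 2*(-1/13) = -480 - 2/13 = -6242/13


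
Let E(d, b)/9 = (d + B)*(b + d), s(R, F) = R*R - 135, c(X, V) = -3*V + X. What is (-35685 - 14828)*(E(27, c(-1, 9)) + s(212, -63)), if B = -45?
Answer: -2271620123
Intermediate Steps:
c(X, V) = X - 3*V
s(R, F) = -135 + R**2 (s(R, F) = R**2 - 135 = -135 + R**2)
E(d, b) = 9*(-45 + d)*(b + d) (E(d, b) = 9*((d - 45)*(b + d)) = 9*((-45 + d)*(b + d)) = 9*(-45 + d)*(b + d))
(-35685 - 14828)*(E(27, c(-1, 9)) + s(212, -63)) = (-35685 - 14828)*((-405*(-1 - 3*9) - 405*27 + 9*27**2 + 9*(-1 - 3*9)*27) + (-135 + 212**2)) = -50513*((-405*(-1 - 27) - 10935 + 9*729 + 9*(-1 - 27)*27) + (-135 + 44944)) = -50513*((-405*(-28) - 10935 + 6561 + 9*(-28)*27) + 44809) = -50513*((11340 - 10935 + 6561 - 6804) + 44809) = -50513*(162 + 44809) = -50513*44971 = -2271620123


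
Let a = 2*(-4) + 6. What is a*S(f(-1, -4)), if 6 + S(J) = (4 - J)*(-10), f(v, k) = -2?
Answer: 132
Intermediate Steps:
S(J) = -46 + 10*J (S(J) = -6 + (4 - J)*(-10) = -6 + (-40 + 10*J) = -46 + 10*J)
a = -2 (a = -8 + 6 = -2)
a*S(f(-1, -4)) = -2*(-46 + 10*(-2)) = -2*(-46 - 20) = -2*(-66) = 132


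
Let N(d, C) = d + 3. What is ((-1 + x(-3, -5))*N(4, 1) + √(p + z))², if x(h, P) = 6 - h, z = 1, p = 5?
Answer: (56 + √6)² ≈ 3416.3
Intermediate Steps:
N(d, C) = 3 + d
((-1 + x(-3, -5))*N(4, 1) + √(p + z))² = ((-1 + (6 - 1*(-3)))*(3 + 4) + √(5 + 1))² = ((-1 + (6 + 3))*7 + √6)² = ((-1 + 9)*7 + √6)² = (8*7 + √6)² = (56 + √6)²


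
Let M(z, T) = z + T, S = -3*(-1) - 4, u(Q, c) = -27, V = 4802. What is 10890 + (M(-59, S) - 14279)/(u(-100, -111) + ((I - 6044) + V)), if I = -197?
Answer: 15979079/1466 ≈ 10900.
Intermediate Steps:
S = -1 (S = 3 - 4 = -1)
M(z, T) = T + z
10890 + (M(-59, S) - 14279)/(u(-100, -111) + ((I - 6044) + V)) = 10890 + ((-1 - 59) - 14279)/(-27 + ((-197 - 6044) + 4802)) = 10890 + (-60 - 14279)/(-27 + (-6241 + 4802)) = 10890 - 14339/(-27 - 1439) = 10890 - 14339/(-1466) = 10890 - 14339*(-1/1466) = 10890 + 14339/1466 = 15979079/1466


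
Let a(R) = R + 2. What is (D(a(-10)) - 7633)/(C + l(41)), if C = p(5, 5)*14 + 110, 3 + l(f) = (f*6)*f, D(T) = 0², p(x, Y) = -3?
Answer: -7633/10151 ≈ -0.75195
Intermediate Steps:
a(R) = 2 + R
D(T) = 0
l(f) = -3 + 6*f² (l(f) = -3 + (f*6)*f = -3 + (6*f)*f = -3 + 6*f²)
C = 68 (C = -3*14 + 110 = -42 + 110 = 68)
(D(a(-10)) - 7633)/(C + l(41)) = (0 - 7633)/(68 + (-3 + 6*41²)) = -7633/(68 + (-3 + 6*1681)) = -7633/(68 + (-3 + 10086)) = -7633/(68 + 10083) = -7633/10151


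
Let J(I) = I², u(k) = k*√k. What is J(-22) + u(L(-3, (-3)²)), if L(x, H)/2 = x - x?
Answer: 484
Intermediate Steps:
L(x, H) = 0 (L(x, H) = 2*(x - x) = 2*0 = 0)
u(k) = k^(3/2)
J(-22) + u(L(-3, (-3)²)) = (-22)² + 0^(3/2) = 484 + 0 = 484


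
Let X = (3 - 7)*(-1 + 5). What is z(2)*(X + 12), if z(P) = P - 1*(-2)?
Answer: -16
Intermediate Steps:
X = -16 (X = -4*4 = -16)
z(P) = 2 + P (z(P) = P + 2 = 2 + P)
z(2)*(X + 12) = (2 + 2)*(-16 + 12) = 4*(-4) = -16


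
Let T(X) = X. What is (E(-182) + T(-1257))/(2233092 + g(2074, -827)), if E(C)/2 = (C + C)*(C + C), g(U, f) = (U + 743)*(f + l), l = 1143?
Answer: 263735/3123264 ≈ 0.084442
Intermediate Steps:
g(U, f) = (743 + U)*(1143 + f) (g(U, f) = (U + 743)*(f + 1143) = (743 + U)*(1143 + f))
E(C) = 8*C² (E(C) = 2*((C + C)*(C + C)) = 2*((2*C)*(2*C)) = 2*(4*C²) = 8*C²)
(E(-182) + T(-1257))/(2233092 + g(2074, -827)) = (8*(-182)² - 1257)/(2233092 + (849249 + 743*(-827) + 1143*2074 + 2074*(-827))) = (8*33124 - 1257)/(2233092 + (849249 - 614461 + 2370582 - 1715198)) = (264992 - 1257)/(2233092 + 890172) = 263735/3123264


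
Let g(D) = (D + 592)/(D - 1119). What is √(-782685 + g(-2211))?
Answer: I*√964345589470/1110 ≈ 884.69*I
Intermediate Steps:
g(D) = (592 + D)/(-1119 + D)
√(-782685 + g(-2211)) = √(-782685 + (592 - 2211)/(-1119 - 2211)) = √(-782685 - 1619/(-3330)) = √(-782685 - 1/3330*(-1619)) = √(-782685 + 1619/3330) = √(-2606339431/3330) = I*√964345589470/1110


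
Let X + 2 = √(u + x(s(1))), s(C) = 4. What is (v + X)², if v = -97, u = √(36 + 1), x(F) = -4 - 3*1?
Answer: (99 - I*√(7 - √37))² ≈ 9800.1 - 189.6*I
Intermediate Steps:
x(F) = -7 (x(F) = -4 - 3 = -7)
u = √37 ≈ 6.0828
X = -2 + √(-7 + √37) (X = -2 + √(√37 - 7) = -2 + √(-7 + √37) ≈ -2.0 + 0.95773*I)
(v + X)² = (-97 + (-2 + I*√(7 - √37)))² = (-99 + I*√(7 - √37))²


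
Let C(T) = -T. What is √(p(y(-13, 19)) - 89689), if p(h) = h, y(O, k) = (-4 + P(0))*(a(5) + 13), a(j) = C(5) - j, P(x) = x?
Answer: I*√89701 ≈ 299.5*I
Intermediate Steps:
a(j) = -5 - j (a(j) = -1*5 - j = -5 - j)
y(O, k) = -12 (y(O, k) = (-4 + 0)*((-5 - 1*5) + 13) = -4*((-5 - 5) + 13) = -4*(-10 + 13) = -4*3 = -12)
√(p(y(-13, 19)) - 89689) = √(-12 - 89689) = √(-89701) = I*√89701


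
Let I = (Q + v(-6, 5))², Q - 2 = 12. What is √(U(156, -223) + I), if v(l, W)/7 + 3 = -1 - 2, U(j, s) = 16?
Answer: 20*√2 ≈ 28.284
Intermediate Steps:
v(l, W) = -42 (v(l, W) = -21 + 7*(-1 - 2) = -21 + 7*(-3) = -21 - 21 = -42)
Q = 14 (Q = 2 + 12 = 14)
I = 784 (I = (14 - 42)² = (-28)² = 784)
√(U(156, -223) + I) = √(16 + 784) = √800 = 20*√2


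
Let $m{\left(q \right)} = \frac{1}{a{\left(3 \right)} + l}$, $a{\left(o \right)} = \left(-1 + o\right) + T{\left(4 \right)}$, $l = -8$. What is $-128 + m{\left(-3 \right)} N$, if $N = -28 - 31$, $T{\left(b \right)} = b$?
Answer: $- \frac{197}{2} \approx -98.5$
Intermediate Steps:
$a{\left(o \right)} = 3 + o$ ($a{\left(o \right)} = \left(-1 + o\right) + 4 = 3 + o$)
$N = -59$ ($N = -28 - 31 = -59$)
$m{\left(q \right)} = - \frac{1}{2}$ ($m{\left(q \right)} = \frac{1}{\left(3 + 3\right) - 8} = \frac{1}{6 - 8} = \frac{1}{-2} = - \frac{1}{2}$)
$-128 + m{\left(-3 \right)} N = -128 - - \frac{59}{2} = -128 + \frac{59}{2} = - \frac{197}{2}$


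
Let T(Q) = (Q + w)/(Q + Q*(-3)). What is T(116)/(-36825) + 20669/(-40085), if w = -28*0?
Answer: -304446353/590452050 ≈ -0.51562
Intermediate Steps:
w = 0
T(Q) = -½ (T(Q) = (Q + 0)/(Q + Q*(-3)) = Q/(Q - 3*Q) = Q/((-2*Q)) = Q*(-1/(2*Q)) = -½)
T(116)/(-36825) + 20669/(-40085) = -½/(-36825) + 20669/(-40085) = -½*(-1/36825) + 20669*(-1/40085) = 1/73650 - 20669/40085 = -304446353/590452050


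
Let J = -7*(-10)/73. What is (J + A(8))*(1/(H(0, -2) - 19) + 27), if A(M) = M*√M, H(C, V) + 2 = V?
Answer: 43400/1679 + 9920*√2/23 ≈ 635.80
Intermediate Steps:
H(C, V) = -2 + V
A(M) = M^(3/2)
J = 70/73 (J = 70*(1/73) = 70/73 ≈ 0.95890)
(J + A(8))*(1/(H(0, -2) - 19) + 27) = (70/73 + 8^(3/2))*(1/((-2 - 2) - 19) + 27) = (70/73 + 16*√2)*(1/(-4 - 19) + 27) = (70/73 + 16*√2)*(1/(-23) + 27) = (70/73 + 16*√2)*(-1/23 + 27) = (70/73 + 16*√2)*(620/23) = 43400/1679 + 9920*√2/23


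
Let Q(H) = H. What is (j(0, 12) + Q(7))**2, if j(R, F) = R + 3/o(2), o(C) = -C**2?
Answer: 625/16 ≈ 39.063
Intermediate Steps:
j(R, F) = -3/4 + R (j(R, F) = R + 3/((-1*2**2)) = R + 3/((-1*4)) = R + 3/(-4) = R + 3*(-1/4) = R - 3/4 = -3/4 + R)
(j(0, 12) + Q(7))**2 = ((-3/4 + 0) + 7)**2 = (-3/4 + 7)**2 = (25/4)**2 = 625/16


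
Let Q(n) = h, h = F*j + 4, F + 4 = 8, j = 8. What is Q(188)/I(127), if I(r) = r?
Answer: 36/127 ≈ 0.28346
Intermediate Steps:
F = 4 (F = -4 + 8 = 4)
h = 36 (h = 4*8 + 4 = 32 + 4 = 36)
Q(n) = 36
Q(188)/I(127) = 36/127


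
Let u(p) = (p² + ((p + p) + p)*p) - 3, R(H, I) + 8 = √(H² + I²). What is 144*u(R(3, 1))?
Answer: 42192 - 9216*√10 ≈ 13048.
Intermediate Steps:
R(H, I) = -8 + √(H² + I²)
u(p) = -3 + 4*p² (u(p) = (p² + (2*p + p)*p) - 3 = (p² + (3*p)*p) - 3 = (p² + 3*p²) - 3 = 4*p² - 3 = -3 + 4*p²)
144*u(R(3, 1)) = 144*(-3 + 4*(-8 + √(3² + 1²))²) = 144*(-3 + 4*(-8 + √(9 + 1))²) = 144*(-3 + 4*(-8 + √10)²) = -432 + 576*(-8 + √10)²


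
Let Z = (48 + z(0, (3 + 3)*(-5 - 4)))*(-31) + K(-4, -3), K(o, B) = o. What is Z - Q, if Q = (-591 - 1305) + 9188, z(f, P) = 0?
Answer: -8784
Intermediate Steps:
Q = 7292 (Q = -1896 + 9188 = 7292)
Z = -1492 (Z = (48 + 0)*(-31) - 4 = 48*(-31) - 4 = -1488 - 4 = -1492)
Z - Q = -1492 - 1*7292 = -1492 - 7292 = -8784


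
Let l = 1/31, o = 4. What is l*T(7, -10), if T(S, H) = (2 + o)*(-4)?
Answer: -24/31 ≈ -0.77419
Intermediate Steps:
T(S, H) = -24 (T(S, H) = (2 + 4)*(-4) = 6*(-4) = -24)
l = 1/31 ≈ 0.032258
l*T(7, -10) = (1/31)*(-24) = -24/31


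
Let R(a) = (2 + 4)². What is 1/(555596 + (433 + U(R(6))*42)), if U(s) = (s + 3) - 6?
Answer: 1/557415 ≈ 1.7940e-6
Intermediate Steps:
R(a) = 36 (R(a) = 6² = 36)
U(s) = -3 + s (U(s) = (3 + s) - 6 = -3 + s)
1/(555596 + (433 + U(R(6))*42)) = 1/(555596 + (433 + (-3 + 36)*42)) = 1/(555596 + (433 + 33*42)) = 1/(555596 + (433 + 1386)) = 1/(555596 + 1819) = 1/557415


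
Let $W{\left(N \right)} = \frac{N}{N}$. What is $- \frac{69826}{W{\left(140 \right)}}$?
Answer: $-69826$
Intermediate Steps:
$W{\left(N \right)} = 1$
$- \frac{69826}{W{\left(140 \right)}} = - \frac{69826}{1} = \left(-69826\right) 1 = -69826$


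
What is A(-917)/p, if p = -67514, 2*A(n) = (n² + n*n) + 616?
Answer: -841197/67514 ≈ -12.460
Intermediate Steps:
A(n) = 308 + n² (A(n) = ((n² + n*n) + 616)/2 = ((n² + n²) + 616)/2 = (2*n² + 616)/2 = (616 + 2*n²)/2 = 308 + n²)
A(-917)/p = (308 + (-917)²)/(-67514) = (308 + 840889)*(-1/67514) = 841197*(-1/67514) = -841197/67514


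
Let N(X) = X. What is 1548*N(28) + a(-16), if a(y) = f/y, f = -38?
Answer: 346771/8 ≈ 43346.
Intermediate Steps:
a(y) = -38/y
1548*N(28) + a(-16) = 1548*28 - 38/(-16) = 43344 - 38*(-1/16) = 43344 + 19/8 = 346771/8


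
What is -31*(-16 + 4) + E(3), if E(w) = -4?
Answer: 368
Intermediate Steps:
-31*(-16 + 4) + E(3) = -31*(-16 + 4) - 4 = -31*(-12) - 4 = 372 - 4 = 368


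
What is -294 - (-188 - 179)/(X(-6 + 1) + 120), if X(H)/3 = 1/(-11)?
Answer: -383161/1317 ≈ -290.93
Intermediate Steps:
X(H) = -3/11 (X(H) = 3/(-11) = 3*(-1/11) = -3/11)
-294 - (-188 - 179)/(X(-6 + 1) + 120) = -294 - (-188 - 179)/(-3/11 + 120) = -294 - (-367)/1317/11 = -294 - (-367)*11/1317 = -294 - 1*(-4037/1317) = -294 + 4037/1317 = -383161/1317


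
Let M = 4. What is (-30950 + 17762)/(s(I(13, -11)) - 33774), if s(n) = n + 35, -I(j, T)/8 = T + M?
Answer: 13188/33683 ≈ 0.39153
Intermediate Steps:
I(j, T) = -32 - 8*T (I(j, T) = -8*(T + 4) = -8*(4 + T) = -32 - 8*T)
s(n) = 35 + n
(-30950 + 17762)/(s(I(13, -11)) - 33774) = (-30950 + 17762)/((35 + (-32 - 8*(-11))) - 33774) = -13188/((35 + (-32 + 88)) - 33774) = -13188/((35 + 56) - 33774) = -13188/(91 - 33774) = -13188/(-33683) = -13188*(-1/33683) = 13188/33683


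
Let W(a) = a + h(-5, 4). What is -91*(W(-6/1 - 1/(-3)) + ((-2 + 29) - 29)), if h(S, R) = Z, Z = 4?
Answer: 1001/3 ≈ 333.67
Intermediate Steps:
h(S, R) = 4
W(a) = 4 + a (W(a) = a + 4 = 4 + a)
-91*(W(-6/1 - 1/(-3)) + ((-2 + 29) - 29)) = -91*((4 + (-6/1 - 1/(-3))) + ((-2 + 29) - 29)) = -91*((4 + (-6*1 - 1*(-1/3))) + (27 - 29)) = -91*((4 + (-6 + 1/3)) - 2) = -91*((4 - 17/3) - 2) = -91*(-5/3 - 2) = -91*(-11/3) = 1001/3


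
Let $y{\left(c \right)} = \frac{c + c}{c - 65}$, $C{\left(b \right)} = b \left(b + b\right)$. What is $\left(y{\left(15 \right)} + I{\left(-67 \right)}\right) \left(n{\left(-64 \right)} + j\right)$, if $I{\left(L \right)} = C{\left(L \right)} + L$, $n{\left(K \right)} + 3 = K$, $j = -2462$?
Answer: $- \frac{112672008}{5} \approx -2.2534 \cdot 10^{7}$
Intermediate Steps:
$C{\left(b \right)} = 2 b^{2}$ ($C{\left(b \right)} = b 2 b = 2 b^{2}$)
$n{\left(K \right)} = -3 + K$
$y{\left(c \right)} = \frac{2 c}{-65 + c}$
$I{\left(L \right)} = L + 2 L^{2}$ ($I{\left(L \right)} = 2 L^{2} + L = L + 2 L^{2}$)
$\left(y{\left(15 \right)} + I{\left(-67 \right)}\right) \left(n{\left(-64 \right)} + j\right) = \left(2 \cdot 15 \frac{1}{-65 + 15} - 67 \left(1 + 2 \left(-67\right)\right)\right) \left(\left(-3 - 64\right) - 2462\right) = \left(2 \cdot 15 \frac{1}{-50} - 67 \left(1 - 134\right)\right) \left(-67 - 2462\right) = \left(2 \cdot 15 \left(- \frac{1}{50}\right) - -8911\right) \left(-2529\right) = \left(- \frac{3}{5} + 8911\right) \left(-2529\right) = \frac{44552}{5} \left(-2529\right) = - \frac{112672008}{5}$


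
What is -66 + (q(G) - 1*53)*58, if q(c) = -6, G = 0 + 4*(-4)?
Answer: -3488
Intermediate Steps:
G = -16 (G = 0 - 16 = -16)
-66 + (q(G) - 1*53)*58 = -66 + (-6 - 1*53)*58 = -66 + (-6 - 53)*58 = -66 - 59*58 = -66 - 3422 = -3488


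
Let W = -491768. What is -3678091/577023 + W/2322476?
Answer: -2206509879995/335030517237 ≈ -6.5860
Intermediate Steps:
-3678091/577023 + W/2322476 = -3678091/577023 - 491768/2322476 = -3678091*1/577023 - 491768*1/2322476 = -3678091/577023 - 122942/580619 = -2206509879995/335030517237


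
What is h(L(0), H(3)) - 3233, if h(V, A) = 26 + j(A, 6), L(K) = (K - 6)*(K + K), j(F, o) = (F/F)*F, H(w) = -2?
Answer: -3209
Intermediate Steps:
j(F, o) = F (j(F, o) = 1*F = F)
L(K) = 2*K*(-6 + K) (L(K) = (-6 + K)*(2*K) = 2*K*(-6 + K))
h(V, A) = 26 + A
h(L(0), H(3)) - 3233 = (26 - 2) - 3233 = 24 - 3233 = -3209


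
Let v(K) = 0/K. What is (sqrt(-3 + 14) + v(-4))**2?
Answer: 11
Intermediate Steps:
v(K) = 0
(sqrt(-3 + 14) + v(-4))**2 = (sqrt(-3 + 14) + 0)**2 = (sqrt(11) + 0)**2 = (sqrt(11))**2 = 11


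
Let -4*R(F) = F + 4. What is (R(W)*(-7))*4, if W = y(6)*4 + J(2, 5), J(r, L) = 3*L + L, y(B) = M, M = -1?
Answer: 140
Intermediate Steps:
y(B) = -1
J(r, L) = 4*L
W = 16 (W = -1*4 + 4*5 = -4 + 20 = 16)
R(F) = -1 - F/4 (R(F) = -(F + 4)/4 = -(4 + F)/4 = -1 - F/4)
(R(W)*(-7))*4 = ((-1 - ¼*16)*(-7))*4 = ((-1 - 4)*(-7))*4 = -5*(-7)*4 = 35*4 = 140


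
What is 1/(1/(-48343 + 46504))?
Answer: -1839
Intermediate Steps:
1/(1/(-48343 + 46504)) = 1/(1/(-1839)) = 1/(-1/1839) = -1839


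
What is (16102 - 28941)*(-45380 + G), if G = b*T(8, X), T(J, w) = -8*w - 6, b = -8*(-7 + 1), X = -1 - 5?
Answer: 556750396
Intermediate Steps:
X = -6
b = 48 (b = -8*(-6) = 48)
T(J, w) = -6 - 8*w
G = 2016 (G = 48*(-6 - 8*(-6)) = 48*(-6 + 48) = 48*42 = 2016)
(16102 - 28941)*(-45380 + G) = (16102 - 28941)*(-45380 + 2016) = -12839*(-43364) = 556750396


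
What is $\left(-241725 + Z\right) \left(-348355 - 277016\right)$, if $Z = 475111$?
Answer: $-145952836206$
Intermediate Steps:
$\left(-241725 + Z\right) \left(-348355 - 277016\right) = \left(-241725 + 475111\right) \left(-348355 - 277016\right) = 233386 \left(-625371\right) = -145952836206$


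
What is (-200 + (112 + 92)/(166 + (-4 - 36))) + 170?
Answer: -596/21 ≈ -28.381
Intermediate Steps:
(-200 + (112 + 92)/(166 + (-4 - 36))) + 170 = (-200 + 204/(166 - 40)) + 170 = (-200 + 204/126) + 170 = (-200 + 204*(1/126)) + 170 = (-200 + 34/21) + 170 = -4166/21 + 170 = -596/21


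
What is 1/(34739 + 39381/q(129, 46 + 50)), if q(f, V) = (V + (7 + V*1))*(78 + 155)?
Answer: 46367/1610782594 ≈ 2.8785e-5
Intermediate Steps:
q(f, V) = 1631 + 466*V (q(f, V) = (V + (7 + V))*233 = (7 + 2*V)*233 = 1631 + 466*V)
1/(34739 + 39381/q(129, 46 + 50)) = 1/(34739 + 39381/(1631 + 466*(46 + 50))) = 1/(34739 + 39381/(1631 + 466*96)) = 1/(34739 + 39381/(1631 + 44736)) = 1/(34739 + 39381/46367) = 1/(1610782594/46367) = 46367/1610782594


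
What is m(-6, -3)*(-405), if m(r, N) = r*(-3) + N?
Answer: -6075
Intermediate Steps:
m(r, N) = N - 3*r (m(r, N) = -3*r + N = N - 3*r)
m(-6, -3)*(-405) = (-3 - 3*(-6))*(-405) = (-3 + 18)*(-405) = 15*(-405) = -6075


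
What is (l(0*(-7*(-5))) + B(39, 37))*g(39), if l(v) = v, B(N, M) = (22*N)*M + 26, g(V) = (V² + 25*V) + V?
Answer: 80542020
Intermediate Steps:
g(V) = V² + 26*V
B(N, M) = 26 + 22*M*N (B(N, M) = 22*M*N + 26 = 26 + 22*M*N)
(l(0*(-7*(-5))) + B(39, 37))*g(39) = (0*(-7*(-5)) + (26 + 22*37*39))*(39*(26 + 39)) = (0*35 + (26 + 31746))*(39*65) = (0 + 31772)*2535 = 31772*2535 = 80542020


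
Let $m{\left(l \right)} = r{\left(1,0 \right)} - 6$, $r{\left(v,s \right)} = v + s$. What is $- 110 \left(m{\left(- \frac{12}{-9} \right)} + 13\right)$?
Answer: $-880$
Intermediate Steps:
$r{\left(v,s \right)} = s + v$
$m{\left(l \right)} = -5$ ($m{\left(l \right)} = \left(0 + 1\right) - 6 = 1 - 6 = -5$)
$- 110 \left(m{\left(- \frac{12}{-9} \right)} + 13\right) = - 110 \left(-5 + 13\right) = - 110 \cdot 8 = \left(-1\right) 880 = -880$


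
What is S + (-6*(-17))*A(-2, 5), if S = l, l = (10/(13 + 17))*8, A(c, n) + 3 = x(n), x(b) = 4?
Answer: 314/3 ≈ 104.67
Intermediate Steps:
A(c, n) = 1 (A(c, n) = -3 + 4 = 1)
l = 8/3 (l = (10/30)*8 = ((1/30)*10)*8 = (⅓)*8 = 8/3 ≈ 2.6667)
S = 8/3 ≈ 2.6667
S + (-6*(-17))*A(-2, 5) = 8/3 - 6*(-17)*1 = 8/3 + 102*1 = 8/3 + 102 = 314/3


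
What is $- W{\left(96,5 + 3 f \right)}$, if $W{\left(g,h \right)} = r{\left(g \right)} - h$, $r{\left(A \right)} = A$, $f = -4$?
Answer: $-103$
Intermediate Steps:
$W{\left(g,h \right)} = g - h$
$- W{\left(96,5 + 3 f \right)} = - (96 - \left(5 + 3 \left(-4\right)\right)) = - (96 - \left(5 - 12\right)) = - (96 - -7) = - (96 + 7) = \left(-1\right) 103 = -103$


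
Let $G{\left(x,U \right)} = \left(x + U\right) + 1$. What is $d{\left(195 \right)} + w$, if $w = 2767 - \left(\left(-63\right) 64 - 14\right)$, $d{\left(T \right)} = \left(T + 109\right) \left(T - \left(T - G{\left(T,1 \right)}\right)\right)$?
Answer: $66701$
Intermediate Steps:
$G{\left(x,U \right)} = 1 + U + x$ ($G{\left(x,U \right)} = \left(U + x\right) + 1 = 1 + U + x$)
$d{\left(T \right)} = \left(2 + T\right) \left(109 + T\right)$ ($d{\left(T \right)} = \left(T + 109\right) \left(T + \left(\left(1 + 1 + T\right) - T\right)\right) = \left(109 + T\right) \left(T + \left(\left(2 + T\right) - T\right)\right) = \left(109 + T\right) \left(T + 2\right) = \left(109 + T\right) \left(2 + T\right) = \left(2 + T\right) \left(109 + T\right)$)
$w = 6813$ ($w = 2767 - \left(-4032 - 14\right) = 2767 - -4046 = 2767 + 4046 = 6813$)
$d{\left(195 \right)} + w = \left(2 + 195\right) \left(109 + 195\right) + 6813 = 197 \cdot 304 + 6813 = 59888 + 6813 = 66701$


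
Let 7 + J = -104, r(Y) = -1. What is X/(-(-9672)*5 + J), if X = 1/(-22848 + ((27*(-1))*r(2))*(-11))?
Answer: -1/1116723105 ≈ -8.9548e-10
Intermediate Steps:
J = -111 (J = -7 - 104 = -111)
X = -1/23145 (X = 1/(-22848 + ((27*(-1))*(-1))*(-11)) = 1/(-22848 - 27*(-1)*(-11)) = 1/(-22848 + 27*(-11)) = 1/(-22848 - 297) = 1/(-23145) = -1/23145 ≈ -4.3206e-5)
X/(-(-9672)*5 + J) = -1/(23145*(-(-9672)*5 - 111)) = -1/(23145*(-156*(-310) - 111)) = -1/(23145*(48360 - 111)) = -1/23145/48249 = -1/23145*1/48249 = -1/1116723105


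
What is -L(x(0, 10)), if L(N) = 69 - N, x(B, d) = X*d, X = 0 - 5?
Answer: -119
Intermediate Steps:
X = -5
x(B, d) = -5*d
-L(x(0, 10)) = -(69 - (-5)*10) = -(69 - 1*(-50)) = -(69 + 50) = -1*119 = -119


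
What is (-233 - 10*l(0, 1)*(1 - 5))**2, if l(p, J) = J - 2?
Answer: 74529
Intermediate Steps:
l(p, J) = -2 + J
(-233 - 10*l(0, 1)*(1 - 5))**2 = (-233 - 10*(-2 + 1)*(1 - 5))**2 = (-233 - (-10)*(-4))**2 = (-233 - 10*4)**2 = (-233 - 40)**2 = (-273)**2 = 74529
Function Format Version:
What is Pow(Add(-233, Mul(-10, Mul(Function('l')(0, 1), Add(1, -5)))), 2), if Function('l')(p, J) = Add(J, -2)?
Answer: 74529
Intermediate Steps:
Function('l')(p, J) = Add(-2, J)
Pow(Add(-233, Mul(-10, Mul(Function('l')(0, 1), Add(1, -5)))), 2) = Pow(Add(-233, Mul(-10, Mul(Add(-2, 1), Add(1, -5)))), 2) = Pow(Add(-233, Mul(-10, Mul(-1, -4))), 2) = Pow(Add(-233, Mul(-10, 4)), 2) = Pow(Add(-233, -40), 2) = Pow(-273, 2) = 74529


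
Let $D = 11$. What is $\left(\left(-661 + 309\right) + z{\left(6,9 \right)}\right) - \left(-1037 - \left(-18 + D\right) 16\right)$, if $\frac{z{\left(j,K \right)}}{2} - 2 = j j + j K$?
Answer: $757$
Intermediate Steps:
$z{\left(j,K \right)} = 4 + 2 j^{2} + 2 K j$ ($z{\left(j,K \right)} = 4 + 2 \left(j j + j K\right) = 4 + 2 \left(j^{2} + K j\right) = 4 + \left(2 j^{2} + 2 K j\right) = 4 + 2 j^{2} + 2 K j$)
$\left(\left(-661 + 309\right) + z{\left(6,9 \right)}\right) - \left(-1037 - \left(-18 + D\right) 16\right) = \left(\left(-661 + 309\right) + \left(4 + 2 \cdot 6^{2} + 2 \cdot 9 \cdot 6\right)\right) - \left(-1037 - \left(-18 + 11\right) 16\right) = \left(-352 + \left(4 + 2 \cdot 36 + 108\right)\right) - \left(-1037 - \left(-7\right) 16\right) = \left(-352 + \left(4 + 72 + 108\right)\right) - \left(-1037 - -112\right) = \left(-352 + 184\right) - \left(-1037 + 112\right) = -168 - -925 = -168 + 925 = 757$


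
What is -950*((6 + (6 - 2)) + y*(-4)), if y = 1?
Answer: -5700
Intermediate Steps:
-950*((6 + (6 - 2)) + y*(-4)) = -950*((6 + (6 - 2)) + 1*(-4)) = -950*((6 + 4) - 4) = -950*(10 - 4) = -950*6 = -5700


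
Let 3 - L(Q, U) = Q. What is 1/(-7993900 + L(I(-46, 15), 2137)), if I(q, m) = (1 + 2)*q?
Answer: -1/7993759 ≈ -1.2510e-7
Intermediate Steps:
I(q, m) = 3*q
L(Q, U) = 3 - Q
1/(-7993900 + L(I(-46, 15), 2137)) = 1/(-7993900 + (3 - 3*(-46))) = 1/(-7993900 + (3 - 1*(-138))) = 1/(-7993900 + (3 + 138)) = 1/(-7993900 + 141) = 1/(-7993759) = -1/7993759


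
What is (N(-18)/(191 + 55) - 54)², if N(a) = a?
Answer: 4915089/1681 ≈ 2923.9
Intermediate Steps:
(N(-18)/(191 + 55) - 54)² = (-18/(191 + 55) - 54)² = (-18/246 - 54)² = (-18*1/246 - 54)² = (-3/41 - 54)² = (-2217/41)² = 4915089/1681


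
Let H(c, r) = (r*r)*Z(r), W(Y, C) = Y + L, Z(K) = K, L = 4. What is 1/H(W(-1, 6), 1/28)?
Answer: 21952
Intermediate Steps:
W(Y, C) = 4 + Y (W(Y, C) = Y + 4 = 4 + Y)
H(c, r) = r³ (H(c, r) = (r*r)*r = r²*r = r³)
1/H(W(-1, 6), 1/28) = 1/((1/28)³) = 1/(1/21952) = 21952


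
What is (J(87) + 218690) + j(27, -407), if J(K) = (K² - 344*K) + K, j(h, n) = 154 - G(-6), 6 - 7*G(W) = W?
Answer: 1375992/7 ≈ 1.9657e+5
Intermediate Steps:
G(W) = 6/7 - W/7
j(h, n) = 1066/7 (j(h, n) = 154 - (6/7 - ⅐*(-6)) = 154 - (6/7 + 6/7) = 154 - 1*12/7 = 154 - 12/7 = 1066/7)
J(K) = K² - 343*K
(J(87) + 218690) + j(27, -407) = (87*(-343 + 87) + 218690) + 1066/7 = (87*(-256) + 218690) + 1066/7 = (-22272 + 218690) + 1066/7 = 196418 + 1066/7 = 1375992/7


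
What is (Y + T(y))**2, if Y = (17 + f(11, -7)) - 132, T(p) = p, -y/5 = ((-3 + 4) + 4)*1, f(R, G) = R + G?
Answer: 18496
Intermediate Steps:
f(R, G) = G + R
y = -25 (y = -5*((-3 + 4) + 4) = -5*(1 + 4) = -25 ≈ -25.000)
Y = -111 (Y = (17 + (-7 + 11)) - 132 = (17 + 4) - 132 = 21 - 132 = -111)
(Y + T(y))**2 = (-111 - 25)**2 = (-136)**2 = 18496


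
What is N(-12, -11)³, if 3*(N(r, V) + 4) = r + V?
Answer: -42875/27 ≈ -1588.0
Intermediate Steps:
N(r, V) = -4 + V/3 + r/3 (N(r, V) = -4 + (r + V)/3 = -4 + (V + r)/3 = -4 + (V/3 + r/3) = -4 + V/3 + r/3)
N(-12, -11)³ = (-4 + (⅓)*(-11) + (⅓)*(-12))³ = (-4 - 11/3 - 4)³ = (-35/3)³ = -42875/27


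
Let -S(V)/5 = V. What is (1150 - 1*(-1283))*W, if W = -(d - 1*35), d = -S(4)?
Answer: 36495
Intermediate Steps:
S(V) = -5*V
d = 20 (d = -(-5)*4 = -1*(-20) = 20)
W = 15 (W = -(20 - 1*35) = -(20 - 35) = -1*(-15) = 15)
(1150 - 1*(-1283))*W = (1150 - 1*(-1283))*15 = (1150 + 1283)*15 = 2433*15 = 36495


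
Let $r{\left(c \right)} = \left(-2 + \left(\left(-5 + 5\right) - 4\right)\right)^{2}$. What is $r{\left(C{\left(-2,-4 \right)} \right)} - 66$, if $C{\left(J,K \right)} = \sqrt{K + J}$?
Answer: $-30$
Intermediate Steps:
$C{\left(J,K \right)} = \sqrt{J + K}$
$r{\left(c \right)} = 36$ ($r{\left(c \right)} = \left(-2 + \left(0 - 4\right)\right)^{2} = \left(-2 - 4\right)^{2} = \left(-6\right)^{2} = 36$)
$r{\left(C{\left(-2,-4 \right)} \right)} - 66 = 36 - 66 = -30$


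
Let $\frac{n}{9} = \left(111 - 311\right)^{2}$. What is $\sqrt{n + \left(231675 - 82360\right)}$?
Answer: $\sqrt{509315} \approx 713.66$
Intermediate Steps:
$n = 360000$ ($n = 9 \left(111 - 311\right)^{2} = 9 \left(-200\right)^{2} = 9 \cdot 40000 = 360000$)
$\sqrt{n + \left(231675 - 82360\right)} = \sqrt{360000 + \left(231675 - 82360\right)} = \sqrt{360000 + 149315} = \sqrt{509315}$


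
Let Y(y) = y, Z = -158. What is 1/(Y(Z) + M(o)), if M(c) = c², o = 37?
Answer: 1/1211 ≈ 0.00082576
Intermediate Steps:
1/(Y(Z) + M(o)) = 1/(-158 + 37²) = 1/(-158 + 1369) = 1/1211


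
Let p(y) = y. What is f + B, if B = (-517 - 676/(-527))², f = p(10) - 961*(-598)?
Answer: 233473522641/277729 ≈ 8.4065e+5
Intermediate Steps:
f = 574688 (f = 10 - 961*(-598) = 10 + 574678 = 574688)
B = 73865999089/277729 (B = (-517 - 676*(-1/527))² = (-517 + 676/527)² = (-271783/527)² = 73865999089/277729 ≈ 2.6596e+5)
f + B = 574688 + 73865999089/277729 = 233473522641/277729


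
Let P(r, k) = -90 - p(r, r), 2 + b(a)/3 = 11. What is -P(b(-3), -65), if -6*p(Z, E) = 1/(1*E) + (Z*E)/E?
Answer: 6925/81 ≈ 85.494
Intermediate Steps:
b(a) = 27 (b(a) = -6 + 3*11 = -6 + 33 = 27)
p(Z, E) = -Z/6 - 1/(6*E) (p(Z, E) = -(1/(1*E) + (Z*E)/E)/6 = -(1/E + (E*Z)/E)/6 = -(1/E + Z)/6 = -(Z + 1/E)/6 = -Z/6 - 1/(6*E))
P(r, k) = -90 - (-1 - r**2)/(6*r) (P(r, k) = -90 - (-1 - r*r)/(6*r) = -90 - (-1 - r**2)/(6*r))
-P(b(-3), -65) = -(-90 + (1/6)*27 + (1/6)/27) = -(-90 + 9/2 + (1/6)*(1/27)) = -(-90 + 9/2 + 1/162) = -1*(-6925/81) = 6925/81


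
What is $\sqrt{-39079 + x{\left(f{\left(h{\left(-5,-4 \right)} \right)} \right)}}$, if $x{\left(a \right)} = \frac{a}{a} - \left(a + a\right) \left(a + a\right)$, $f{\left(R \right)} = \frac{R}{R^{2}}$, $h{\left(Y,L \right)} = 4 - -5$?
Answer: $\frac{i \sqrt{3165322}}{9} \approx 197.68 i$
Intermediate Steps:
$h{\left(Y,L \right)} = 9$ ($h{\left(Y,L \right)} = 4 + 5 = 9$)
$f{\left(R \right)} = \frac{1}{R}$ ($f{\left(R \right)} = \frac{R}{R^{2}} = \frac{1}{R}$)
$x{\left(a \right)} = 1 - 4 a^{2}$ ($x{\left(a \right)} = 1 - 2 a 2 a = 1 - 4 a^{2}$)
$\sqrt{-39079 + x{\left(f{\left(h{\left(-5,-4 \right)} \right)} \right)}} = \sqrt{-39079 + \left(1 - 4 \left(\frac{1}{9}\right)^{2}\right)} = \sqrt{-39079 + \left(1 - \frac{4}{81}\right)} = \sqrt{-39079 + \frac{77}{81}} = \sqrt{- \frac{3165322}{81}} = \frac{i \sqrt{3165322}}{9}$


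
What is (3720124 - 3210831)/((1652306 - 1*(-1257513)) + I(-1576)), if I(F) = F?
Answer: 509293/2908243 ≈ 0.17512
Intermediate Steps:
(3720124 - 3210831)/((1652306 - 1*(-1257513)) + I(-1576)) = (3720124 - 3210831)/((1652306 - 1*(-1257513)) - 1576) = 509293/((1652306 + 1257513) - 1576) = 509293/(2909819 - 1576) = 509293/2908243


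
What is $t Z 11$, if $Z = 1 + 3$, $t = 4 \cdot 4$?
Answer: $704$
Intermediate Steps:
$t = 16$
$Z = 4$
$t Z 11 = 16 \cdot 4 \cdot 11 = 64 \cdot 11 = 704$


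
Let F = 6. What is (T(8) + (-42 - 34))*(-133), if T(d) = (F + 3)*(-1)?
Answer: 11305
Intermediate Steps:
T(d) = -9 (T(d) = (6 + 3)*(-1) = 9*(-1) = -9)
(T(8) + (-42 - 34))*(-133) = (-9 + (-42 - 34))*(-133) = (-9 - 76)*(-133) = -85*(-133) = 11305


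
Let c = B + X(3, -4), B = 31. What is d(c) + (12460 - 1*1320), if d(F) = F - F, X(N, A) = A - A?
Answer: 11140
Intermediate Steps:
X(N, A) = 0
c = 31 (c = 31 + 0 = 31)
d(F) = 0
d(c) + (12460 - 1*1320) = 0 + (12460 - 1*1320) = 0 + (12460 - 1320) = 0 + 11140 = 11140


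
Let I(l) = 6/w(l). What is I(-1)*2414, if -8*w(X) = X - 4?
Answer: 115872/5 ≈ 23174.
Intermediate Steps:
w(X) = 1/2 - X/8 (w(X) = -(X - 4)/8 = -(-4 + X)/8 = 1/2 - X/8)
I(l) = 6/(1/2 - l/8)
I(-1)*2414 = -48/(-4 - 1)*2414 = -48/(-5)*2414 = -48*(-1/5)*2414 = (48/5)*2414 = 115872/5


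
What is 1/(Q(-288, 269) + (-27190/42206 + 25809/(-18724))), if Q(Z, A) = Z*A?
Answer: -395132572/30612509818091 ≈ -1.2908e-5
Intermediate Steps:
Q(Z, A) = A*Z
1/(Q(-288, 269) + (-27190/42206 + 25809/(-18724))) = 1/(269*(-288) + (-27190/42206 + 25809/(-18724))) = 1/(-77472 + (-27190*1/42206 + 25809*(-1/18724))) = 1/(-77472 + (-13595/21103 - 25809/18724)) = 1/(-77472 - 799200107/395132572) = 1/(-30612509818091/395132572) = -395132572/30612509818091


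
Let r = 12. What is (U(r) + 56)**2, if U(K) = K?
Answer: 4624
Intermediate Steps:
(U(r) + 56)**2 = (12 + 56)**2 = 68**2 = 4624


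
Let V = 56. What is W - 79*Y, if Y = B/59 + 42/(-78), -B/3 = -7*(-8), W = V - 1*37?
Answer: 219736/767 ≈ 286.49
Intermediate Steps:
W = 19 (W = 56 - 1*37 = 56 - 37 = 19)
B = -168 (B = -(-21)*(-8) = -3*56 = -168)
Y = -2597/767 (Y = -168/59 + 42/(-78) = -168*1/59 + 42*(-1/78) = -168/59 - 7/13 = -2597/767 ≈ -3.3859)
W - 79*Y = 19 - 79*(-2597/767) = 19 + 205163/767 = 219736/767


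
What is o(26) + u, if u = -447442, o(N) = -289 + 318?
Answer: -447413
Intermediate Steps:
o(N) = 29
o(26) + u = 29 - 447442 = -447413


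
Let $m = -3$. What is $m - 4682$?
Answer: $-4685$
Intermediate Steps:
$m - 4682 = -3 - 4682 = -4685$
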